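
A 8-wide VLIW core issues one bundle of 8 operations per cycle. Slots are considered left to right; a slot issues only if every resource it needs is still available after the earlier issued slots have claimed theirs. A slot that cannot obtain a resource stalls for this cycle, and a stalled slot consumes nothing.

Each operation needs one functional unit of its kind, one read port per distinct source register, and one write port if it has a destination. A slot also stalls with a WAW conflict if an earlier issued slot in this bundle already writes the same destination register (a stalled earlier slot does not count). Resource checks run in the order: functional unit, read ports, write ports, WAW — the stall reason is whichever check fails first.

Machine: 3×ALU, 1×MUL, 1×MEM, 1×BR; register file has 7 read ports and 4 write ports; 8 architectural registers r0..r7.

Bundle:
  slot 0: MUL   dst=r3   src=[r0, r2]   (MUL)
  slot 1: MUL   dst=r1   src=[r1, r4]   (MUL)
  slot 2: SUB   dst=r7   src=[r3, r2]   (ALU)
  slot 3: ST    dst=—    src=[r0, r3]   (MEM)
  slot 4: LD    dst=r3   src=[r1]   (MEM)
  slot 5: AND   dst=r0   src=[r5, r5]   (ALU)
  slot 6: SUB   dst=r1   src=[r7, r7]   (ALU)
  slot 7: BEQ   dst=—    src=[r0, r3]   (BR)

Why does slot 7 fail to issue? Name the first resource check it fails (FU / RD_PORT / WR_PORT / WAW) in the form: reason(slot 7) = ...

slot 0 (MUL): ISSUE — free A3,Mu0,Ld1,B1 rp5 wp3
slot 1 (MUL): stall FU — free A3,Mu0,Ld1,B1 rp5 wp3
slot 2 (ALU): ISSUE — free A2,Mu0,Ld1,B1 rp3 wp2
slot 3 (MEM): ISSUE — free A2,Mu0,Ld0,B1 rp1 wp2
slot 4 (MEM): stall FU — free A2,Mu0,Ld0,B1 rp1 wp2
slot 5 (ALU): ISSUE — free A1,Mu0,Ld0,B1 rp0 wp1
slot 6 (ALU): stall RD_PORT — free A1,Mu0,Ld0,B1 rp0 wp1
slot 7 (BR): stall RD_PORT — free A1,Mu0,Ld0,B1 rp0 wp1

reason(slot 7) = RD_PORT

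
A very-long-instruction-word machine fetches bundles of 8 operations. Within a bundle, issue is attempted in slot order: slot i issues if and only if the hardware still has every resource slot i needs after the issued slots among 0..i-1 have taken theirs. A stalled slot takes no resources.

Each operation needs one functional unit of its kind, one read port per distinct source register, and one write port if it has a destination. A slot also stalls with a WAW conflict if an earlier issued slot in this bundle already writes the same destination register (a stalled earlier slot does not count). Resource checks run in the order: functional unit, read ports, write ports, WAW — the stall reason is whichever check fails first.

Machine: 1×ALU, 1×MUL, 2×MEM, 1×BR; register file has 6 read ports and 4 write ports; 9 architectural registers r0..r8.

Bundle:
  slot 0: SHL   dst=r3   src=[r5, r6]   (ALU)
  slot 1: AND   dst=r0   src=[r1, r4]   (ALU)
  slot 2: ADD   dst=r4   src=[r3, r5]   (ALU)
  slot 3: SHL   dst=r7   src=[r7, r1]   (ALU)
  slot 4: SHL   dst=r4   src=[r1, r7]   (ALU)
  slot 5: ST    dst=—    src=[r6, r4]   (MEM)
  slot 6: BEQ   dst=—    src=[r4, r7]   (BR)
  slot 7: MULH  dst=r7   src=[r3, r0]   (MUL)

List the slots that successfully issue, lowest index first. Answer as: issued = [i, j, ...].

issued = [0, 5, 6]

  0. ALU→r3 ⇒ go  {0A/1Mu/2Ld/1B | 4r 3w}
  1. ALU→r0 ⇒ no(FU)  {0A/1Mu/2Ld/1B | 4r 3w}
  2. ALU→r4 ⇒ no(FU)  {0A/1Mu/2Ld/1B | 4r 3w}
  3. ALU→r7 ⇒ no(FU)  {0A/1Mu/2Ld/1B | 4r 3w}
  4. ALU→r4 ⇒ no(FU)  {0A/1Mu/2Ld/1B | 4r 3w}
  5. MEM ⇒ go  {0A/1Mu/1Ld/1B | 2r 3w}
  6. BR ⇒ go  {0A/1Mu/1Ld/0B | 0r 3w}
  7. MUL→r7 ⇒ no(RD_PORT)  {0A/1Mu/1Ld/0B | 0r 3w}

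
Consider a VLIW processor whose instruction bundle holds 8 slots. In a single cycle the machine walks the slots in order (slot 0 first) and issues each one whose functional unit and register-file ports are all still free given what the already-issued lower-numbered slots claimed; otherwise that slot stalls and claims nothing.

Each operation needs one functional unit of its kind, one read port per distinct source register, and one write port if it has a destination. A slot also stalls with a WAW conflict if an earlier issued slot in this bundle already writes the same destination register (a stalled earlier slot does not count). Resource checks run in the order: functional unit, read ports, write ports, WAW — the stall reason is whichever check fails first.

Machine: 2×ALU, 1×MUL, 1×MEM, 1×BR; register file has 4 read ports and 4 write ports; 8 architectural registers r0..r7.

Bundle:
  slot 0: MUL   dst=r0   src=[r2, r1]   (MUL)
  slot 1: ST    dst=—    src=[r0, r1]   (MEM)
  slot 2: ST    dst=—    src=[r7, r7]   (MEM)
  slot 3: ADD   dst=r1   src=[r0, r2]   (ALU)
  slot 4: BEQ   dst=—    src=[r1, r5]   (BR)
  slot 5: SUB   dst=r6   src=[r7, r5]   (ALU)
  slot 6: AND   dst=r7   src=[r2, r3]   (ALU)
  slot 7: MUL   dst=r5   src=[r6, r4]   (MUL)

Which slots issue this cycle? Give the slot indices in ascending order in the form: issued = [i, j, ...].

(0) want 1×MUL +2rd +1wr — yes → AL2|MU0|ME1|BR1|rd2|wr3
(1) want 1×MEM +2rd +0wr — yes → AL2|MU0|ME0|BR1|rd0|wr3
(2) want 1×MEM +1rd +0wr — FU → AL2|MU0|ME0|BR1|rd0|wr3
(3) want 1×ALU +2rd +1wr — RD_PORT → AL2|MU0|ME0|BR1|rd0|wr3
(4) want 1×BR +2rd +0wr — RD_PORT → AL2|MU0|ME0|BR1|rd0|wr3
(5) want 1×ALU +2rd +1wr — RD_PORT → AL2|MU0|ME0|BR1|rd0|wr3
(6) want 1×ALU +2rd +1wr — RD_PORT → AL2|MU0|ME0|BR1|rd0|wr3
(7) want 1×MUL +2rd +1wr — FU → AL2|MU0|ME0|BR1|rd0|wr3

issued = [0, 1]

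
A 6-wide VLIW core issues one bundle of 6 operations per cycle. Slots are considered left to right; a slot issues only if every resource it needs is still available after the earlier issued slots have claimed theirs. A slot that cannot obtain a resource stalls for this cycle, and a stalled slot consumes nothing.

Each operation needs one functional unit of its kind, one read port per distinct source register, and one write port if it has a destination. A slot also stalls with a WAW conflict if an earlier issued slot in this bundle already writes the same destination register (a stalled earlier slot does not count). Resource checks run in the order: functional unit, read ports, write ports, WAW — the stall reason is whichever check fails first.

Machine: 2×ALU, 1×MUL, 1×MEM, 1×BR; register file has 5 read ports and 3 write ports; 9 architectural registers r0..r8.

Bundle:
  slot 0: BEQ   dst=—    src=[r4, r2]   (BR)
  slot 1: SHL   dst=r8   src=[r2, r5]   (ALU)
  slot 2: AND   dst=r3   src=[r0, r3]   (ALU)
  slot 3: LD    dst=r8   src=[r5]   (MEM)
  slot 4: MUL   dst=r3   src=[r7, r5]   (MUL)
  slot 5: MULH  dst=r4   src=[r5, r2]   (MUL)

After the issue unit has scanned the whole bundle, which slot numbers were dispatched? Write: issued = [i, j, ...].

issued = [0, 1]

(0) want 1×BR +2rd +0wr — yes → AL2|MU1|ME1|BR0|rd3|wr3
(1) want 1×ALU +2rd +1wr — yes → AL1|MU1|ME1|BR0|rd1|wr2
(2) want 1×ALU +2rd +1wr — RD_PORT → AL1|MU1|ME1|BR0|rd1|wr2
(3) want 1×MEM +1rd +1wr — WAW → AL1|MU1|ME1|BR0|rd1|wr2
(4) want 1×MUL +2rd +1wr — RD_PORT → AL1|MU1|ME1|BR0|rd1|wr2
(5) want 1×MUL +2rd +1wr — RD_PORT → AL1|MU1|ME1|BR0|rd1|wr2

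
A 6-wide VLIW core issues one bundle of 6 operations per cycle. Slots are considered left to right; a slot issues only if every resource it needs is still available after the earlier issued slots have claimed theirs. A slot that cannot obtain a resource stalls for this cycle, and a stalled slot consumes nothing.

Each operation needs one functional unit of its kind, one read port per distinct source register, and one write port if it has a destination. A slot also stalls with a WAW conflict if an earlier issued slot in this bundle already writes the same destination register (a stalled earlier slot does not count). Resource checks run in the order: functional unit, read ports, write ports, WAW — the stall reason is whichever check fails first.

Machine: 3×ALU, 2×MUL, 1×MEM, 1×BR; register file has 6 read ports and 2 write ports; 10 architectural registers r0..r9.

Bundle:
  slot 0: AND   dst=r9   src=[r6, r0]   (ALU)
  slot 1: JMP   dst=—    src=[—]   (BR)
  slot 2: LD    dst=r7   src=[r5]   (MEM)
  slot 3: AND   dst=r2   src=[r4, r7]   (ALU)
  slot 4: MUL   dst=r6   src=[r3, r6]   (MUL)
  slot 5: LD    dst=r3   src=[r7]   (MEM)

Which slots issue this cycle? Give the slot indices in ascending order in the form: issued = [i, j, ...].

  0. ALU→r9 ⇒ go  {2A/2Mu/1Ld/1B | 4r 1w}
  1. BR ⇒ go  {2A/2Mu/1Ld/0B | 4r 1w}
  2. MEM→r7 ⇒ go  {2A/2Mu/0Ld/0B | 3r 0w}
  3. ALU→r2 ⇒ no(WR_PORT)  {2A/2Mu/0Ld/0B | 3r 0w}
  4. MUL→r6 ⇒ no(WR_PORT)  {2A/2Mu/0Ld/0B | 3r 0w}
  5. MEM→r3 ⇒ no(FU)  {2A/2Mu/0Ld/0B | 3r 0w}

issued = [0, 1, 2]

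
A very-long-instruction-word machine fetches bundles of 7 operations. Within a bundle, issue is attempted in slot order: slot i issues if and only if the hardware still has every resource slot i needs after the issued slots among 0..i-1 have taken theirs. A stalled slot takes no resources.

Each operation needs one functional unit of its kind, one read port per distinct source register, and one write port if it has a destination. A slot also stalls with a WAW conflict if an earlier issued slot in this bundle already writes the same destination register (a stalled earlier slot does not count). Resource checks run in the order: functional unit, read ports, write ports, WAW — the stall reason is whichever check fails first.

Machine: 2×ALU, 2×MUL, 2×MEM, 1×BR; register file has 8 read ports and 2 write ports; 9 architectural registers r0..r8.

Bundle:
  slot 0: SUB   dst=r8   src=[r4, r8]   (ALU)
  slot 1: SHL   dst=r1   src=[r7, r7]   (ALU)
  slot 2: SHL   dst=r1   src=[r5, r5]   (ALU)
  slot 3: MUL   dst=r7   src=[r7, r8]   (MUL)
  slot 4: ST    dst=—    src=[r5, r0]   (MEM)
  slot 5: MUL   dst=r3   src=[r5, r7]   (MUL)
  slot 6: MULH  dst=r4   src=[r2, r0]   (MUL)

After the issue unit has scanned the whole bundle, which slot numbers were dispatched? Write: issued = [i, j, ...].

issued = [0, 1, 4]

[0] ALU needs rd=2 wr=1: ok; after: ALU=1 MUL=2 MEM=2 BR=1, R=6, W=1
[1] ALU needs rd=1 wr=1: ok; after: ALU=0 MUL=2 MEM=2 BR=1, R=5, W=0
[2] ALU needs rd=1 wr=1: FU; after: ALU=0 MUL=2 MEM=2 BR=1, R=5, W=0
[3] MUL needs rd=2 wr=1: WR_PORT; after: ALU=0 MUL=2 MEM=2 BR=1, R=5, W=0
[4] MEM needs rd=2 wr=0: ok; after: ALU=0 MUL=2 MEM=1 BR=1, R=3, W=0
[5] MUL needs rd=2 wr=1: WR_PORT; after: ALU=0 MUL=2 MEM=1 BR=1, R=3, W=0
[6] MUL needs rd=2 wr=1: WR_PORT; after: ALU=0 MUL=2 MEM=1 BR=1, R=3, W=0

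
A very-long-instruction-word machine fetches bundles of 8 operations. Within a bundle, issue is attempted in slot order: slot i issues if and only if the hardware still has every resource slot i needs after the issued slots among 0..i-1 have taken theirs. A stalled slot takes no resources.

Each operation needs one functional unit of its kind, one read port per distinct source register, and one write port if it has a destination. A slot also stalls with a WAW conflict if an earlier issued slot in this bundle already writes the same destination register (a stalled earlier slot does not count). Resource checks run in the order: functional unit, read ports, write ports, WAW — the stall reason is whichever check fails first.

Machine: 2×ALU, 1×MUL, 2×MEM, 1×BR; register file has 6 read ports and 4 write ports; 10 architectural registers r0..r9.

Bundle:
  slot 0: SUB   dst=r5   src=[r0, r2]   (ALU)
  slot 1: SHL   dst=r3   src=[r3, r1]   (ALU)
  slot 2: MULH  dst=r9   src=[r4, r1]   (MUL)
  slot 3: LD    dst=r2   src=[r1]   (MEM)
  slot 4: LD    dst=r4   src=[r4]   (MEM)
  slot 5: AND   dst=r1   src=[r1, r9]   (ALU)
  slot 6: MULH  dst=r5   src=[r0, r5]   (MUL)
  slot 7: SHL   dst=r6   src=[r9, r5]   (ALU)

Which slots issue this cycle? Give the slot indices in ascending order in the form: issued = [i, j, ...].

issued = [0, 1, 2]

#0 ALU src=r0,r2 dispatched  <A:1 Mu:1 Ld:2 B:1 rd:4 wr:3>
#1 ALU src=r3,r1 dispatched  <A:0 Mu:1 Ld:2 B:1 rd:2 wr:2>
#2 MUL src=r4,r1 dispatched  <A:0 Mu:0 Ld:2 B:1 rd:0 wr:1>
#3 MEM src=r1 held:RD_PORT  <A:0 Mu:0 Ld:2 B:1 rd:0 wr:1>
#4 MEM src=r4 held:RD_PORT  <A:0 Mu:0 Ld:2 B:1 rd:0 wr:1>
#5 ALU src=r1,r9 held:FU  <A:0 Mu:0 Ld:2 B:1 rd:0 wr:1>
#6 MUL src=r0,r5 held:FU  <A:0 Mu:0 Ld:2 B:1 rd:0 wr:1>
#7 ALU src=r9,r5 held:FU  <A:0 Mu:0 Ld:2 B:1 rd:0 wr:1>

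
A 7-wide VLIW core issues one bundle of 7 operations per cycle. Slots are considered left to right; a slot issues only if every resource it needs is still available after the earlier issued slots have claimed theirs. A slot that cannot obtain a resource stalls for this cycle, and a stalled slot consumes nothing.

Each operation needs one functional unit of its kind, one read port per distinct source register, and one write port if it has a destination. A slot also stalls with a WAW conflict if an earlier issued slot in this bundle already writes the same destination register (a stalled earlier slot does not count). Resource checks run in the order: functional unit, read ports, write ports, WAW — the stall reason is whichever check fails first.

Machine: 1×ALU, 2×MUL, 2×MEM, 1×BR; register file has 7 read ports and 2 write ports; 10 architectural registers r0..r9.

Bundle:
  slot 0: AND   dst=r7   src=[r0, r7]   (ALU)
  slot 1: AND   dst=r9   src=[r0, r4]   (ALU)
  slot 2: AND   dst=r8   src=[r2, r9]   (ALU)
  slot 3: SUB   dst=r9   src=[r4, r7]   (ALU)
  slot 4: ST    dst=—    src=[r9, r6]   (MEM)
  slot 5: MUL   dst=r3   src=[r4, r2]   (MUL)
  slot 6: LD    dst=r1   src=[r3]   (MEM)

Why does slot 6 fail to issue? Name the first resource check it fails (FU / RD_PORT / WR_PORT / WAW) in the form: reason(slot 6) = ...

reason(slot 6) = WR_PORT

[0] ALU needs rd=2 wr=1: ok; after: ALU=0 MUL=2 MEM=2 BR=1, R=5, W=1
[1] ALU needs rd=2 wr=1: FU; after: ALU=0 MUL=2 MEM=2 BR=1, R=5, W=1
[2] ALU needs rd=2 wr=1: FU; after: ALU=0 MUL=2 MEM=2 BR=1, R=5, W=1
[3] ALU needs rd=2 wr=1: FU; after: ALU=0 MUL=2 MEM=2 BR=1, R=5, W=1
[4] MEM needs rd=2 wr=0: ok; after: ALU=0 MUL=2 MEM=1 BR=1, R=3, W=1
[5] MUL needs rd=2 wr=1: ok; after: ALU=0 MUL=1 MEM=1 BR=1, R=1, W=0
[6] MEM needs rd=1 wr=1: WR_PORT; after: ALU=0 MUL=1 MEM=1 BR=1, R=1, W=0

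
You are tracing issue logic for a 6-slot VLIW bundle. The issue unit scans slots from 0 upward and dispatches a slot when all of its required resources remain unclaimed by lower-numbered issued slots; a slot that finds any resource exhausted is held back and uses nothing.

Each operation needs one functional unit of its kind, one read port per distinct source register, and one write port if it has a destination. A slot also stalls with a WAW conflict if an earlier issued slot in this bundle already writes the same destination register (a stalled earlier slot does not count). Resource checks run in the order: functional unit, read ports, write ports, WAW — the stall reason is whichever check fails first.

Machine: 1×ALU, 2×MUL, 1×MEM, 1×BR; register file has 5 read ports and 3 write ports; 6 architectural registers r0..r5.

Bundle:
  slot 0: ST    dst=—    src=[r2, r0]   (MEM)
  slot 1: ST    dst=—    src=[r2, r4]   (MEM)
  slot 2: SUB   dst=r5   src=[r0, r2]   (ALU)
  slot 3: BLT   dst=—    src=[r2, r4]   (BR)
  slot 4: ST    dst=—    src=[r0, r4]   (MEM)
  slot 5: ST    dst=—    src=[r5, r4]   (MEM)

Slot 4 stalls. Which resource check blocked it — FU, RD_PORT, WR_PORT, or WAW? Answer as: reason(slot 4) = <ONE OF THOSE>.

reason(slot 4) = FU

(0) want 1×MEM +2rd +0wr — yes → AL1|MU2|ME0|BR1|rd3|wr3
(1) want 1×MEM +2rd +0wr — FU → AL1|MU2|ME0|BR1|rd3|wr3
(2) want 1×ALU +2rd +1wr — yes → AL0|MU2|ME0|BR1|rd1|wr2
(3) want 1×BR +2rd +0wr — RD_PORT → AL0|MU2|ME0|BR1|rd1|wr2
(4) want 1×MEM +2rd +0wr — FU → AL0|MU2|ME0|BR1|rd1|wr2
(5) want 1×MEM +2rd +0wr — FU → AL0|MU2|ME0|BR1|rd1|wr2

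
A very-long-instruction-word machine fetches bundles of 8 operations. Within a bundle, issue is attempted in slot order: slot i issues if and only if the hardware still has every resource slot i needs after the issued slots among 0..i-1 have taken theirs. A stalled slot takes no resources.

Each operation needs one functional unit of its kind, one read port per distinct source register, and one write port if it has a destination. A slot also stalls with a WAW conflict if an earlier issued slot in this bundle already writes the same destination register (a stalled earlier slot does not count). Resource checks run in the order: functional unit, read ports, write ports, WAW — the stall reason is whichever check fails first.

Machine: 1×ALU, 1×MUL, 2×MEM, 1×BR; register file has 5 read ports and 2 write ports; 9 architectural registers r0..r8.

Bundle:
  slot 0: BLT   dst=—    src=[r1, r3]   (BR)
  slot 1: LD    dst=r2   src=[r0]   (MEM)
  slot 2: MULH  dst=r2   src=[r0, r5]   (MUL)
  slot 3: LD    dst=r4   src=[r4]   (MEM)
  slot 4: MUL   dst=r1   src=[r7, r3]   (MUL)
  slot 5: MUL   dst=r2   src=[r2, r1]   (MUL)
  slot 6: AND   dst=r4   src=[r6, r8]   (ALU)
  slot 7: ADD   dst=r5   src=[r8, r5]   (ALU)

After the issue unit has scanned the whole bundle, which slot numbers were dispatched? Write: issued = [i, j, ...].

issued = [0, 1, 3]

#0 BR src=r1,r3 dispatched  <A:1 Mu:1 Ld:2 B:0 rd:3 wr:2>
#1 MEM src=r0 dispatched  <A:1 Mu:1 Ld:1 B:0 rd:2 wr:1>
#2 MUL src=r0,r5 held:WAW  <A:1 Mu:1 Ld:1 B:0 rd:2 wr:1>
#3 MEM src=r4 dispatched  <A:1 Mu:1 Ld:0 B:0 rd:1 wr:0>
#4 MUL src=r7,r3 held:RD_PORT  <A:1 Mu:1 Ld:0 B:0 rd:1 wr:0>
#5 MUL src=r2,r1 held:RD_PORT  <A:1 Mu:1 Ld:0 B:0 rd:1 wr:0>
#6 ALU src=r6,r8 held:RD_PORT  <A:1 Mu:1 Ld:0 B:0 rd:1 wr:0>
#7 ALU src=r8,r5 held:RD_PORT  <A:1 Mu:1 Ld:0 B:0 rd:1 wr:0>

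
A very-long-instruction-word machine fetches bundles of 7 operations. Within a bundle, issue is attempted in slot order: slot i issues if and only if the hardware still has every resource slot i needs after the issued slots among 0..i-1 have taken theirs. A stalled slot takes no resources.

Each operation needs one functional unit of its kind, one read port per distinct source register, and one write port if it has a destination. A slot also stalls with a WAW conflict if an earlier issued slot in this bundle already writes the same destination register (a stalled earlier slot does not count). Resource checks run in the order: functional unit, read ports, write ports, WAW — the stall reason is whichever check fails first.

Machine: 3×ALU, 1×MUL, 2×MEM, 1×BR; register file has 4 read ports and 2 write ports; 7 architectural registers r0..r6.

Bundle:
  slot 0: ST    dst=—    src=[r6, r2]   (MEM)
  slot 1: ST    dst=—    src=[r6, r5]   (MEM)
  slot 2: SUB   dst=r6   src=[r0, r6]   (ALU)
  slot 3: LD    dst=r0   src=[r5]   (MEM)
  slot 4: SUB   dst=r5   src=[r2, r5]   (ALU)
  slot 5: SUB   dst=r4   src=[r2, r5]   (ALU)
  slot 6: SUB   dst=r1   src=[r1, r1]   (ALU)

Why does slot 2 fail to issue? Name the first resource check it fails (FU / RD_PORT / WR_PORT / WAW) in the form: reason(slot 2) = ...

(0) want 1×MEM +2rd +0wr — yes → AL3|MU1|ME1|BR1|rd2|wr2
(1) want 1×MEM +2rd +0wr — yes → AL3|MU1|ME0|BR1|rd0|wr2
(2) want 1×ALU +2rd +1wr — RD_PORT → AL3|MU1|ME0|BR1|rd0|wr2
(3) want 1×MEM +1rd +1wr — FU → AL3|MU1|ME0|BR1|rd0|wr2
(4) want 1×ALU +2rd +1wr — RD_PORT → AL3|MU1|ME0|BR1|rd0|wr2
(5) want 1×ALU +2rd +1wr — RD_PORT → AL3|MU1|ME0|BR1|rd0|wr2
(6) want 1×ALU +1rd +1wr — RD_PORT → AL3|MU1|ME0|BR1|rd0|wr2

reason(slot 2) = RD_PORT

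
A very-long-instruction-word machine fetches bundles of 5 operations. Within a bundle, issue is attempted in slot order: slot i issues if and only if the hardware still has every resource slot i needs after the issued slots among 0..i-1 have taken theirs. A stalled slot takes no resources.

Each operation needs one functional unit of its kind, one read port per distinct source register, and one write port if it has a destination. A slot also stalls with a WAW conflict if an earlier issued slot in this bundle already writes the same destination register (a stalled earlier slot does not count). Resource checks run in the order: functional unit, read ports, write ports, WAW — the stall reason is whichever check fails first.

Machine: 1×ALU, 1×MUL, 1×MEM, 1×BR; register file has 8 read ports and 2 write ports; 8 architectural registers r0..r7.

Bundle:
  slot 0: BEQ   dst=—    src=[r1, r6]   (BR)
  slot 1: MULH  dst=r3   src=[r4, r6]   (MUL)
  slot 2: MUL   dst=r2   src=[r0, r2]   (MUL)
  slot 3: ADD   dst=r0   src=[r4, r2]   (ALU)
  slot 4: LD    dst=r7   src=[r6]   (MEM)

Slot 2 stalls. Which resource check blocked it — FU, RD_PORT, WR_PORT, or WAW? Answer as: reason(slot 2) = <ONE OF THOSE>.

reason(slot 2) = FU

  0. BR ⇒ go  {1A/1Mu/1Ld/0B | 6r 2w}
  1. MUL→r3 ⇒ go  {1A/0Mu/1Ld/0B | 4r 1w}
  2. MUL→r2 ⇒ no(FU)  {1A/0Mu/1Ld/0B | 4r 1w}
  3. ALU→r0 ⇒ go  {0A/0Mu/1Ld/0B | 2r 0w}
  4. MEM→r7 ⇒ no(WR_PORT)  {0A/0Mu/1Ld/0B | 2r 0w}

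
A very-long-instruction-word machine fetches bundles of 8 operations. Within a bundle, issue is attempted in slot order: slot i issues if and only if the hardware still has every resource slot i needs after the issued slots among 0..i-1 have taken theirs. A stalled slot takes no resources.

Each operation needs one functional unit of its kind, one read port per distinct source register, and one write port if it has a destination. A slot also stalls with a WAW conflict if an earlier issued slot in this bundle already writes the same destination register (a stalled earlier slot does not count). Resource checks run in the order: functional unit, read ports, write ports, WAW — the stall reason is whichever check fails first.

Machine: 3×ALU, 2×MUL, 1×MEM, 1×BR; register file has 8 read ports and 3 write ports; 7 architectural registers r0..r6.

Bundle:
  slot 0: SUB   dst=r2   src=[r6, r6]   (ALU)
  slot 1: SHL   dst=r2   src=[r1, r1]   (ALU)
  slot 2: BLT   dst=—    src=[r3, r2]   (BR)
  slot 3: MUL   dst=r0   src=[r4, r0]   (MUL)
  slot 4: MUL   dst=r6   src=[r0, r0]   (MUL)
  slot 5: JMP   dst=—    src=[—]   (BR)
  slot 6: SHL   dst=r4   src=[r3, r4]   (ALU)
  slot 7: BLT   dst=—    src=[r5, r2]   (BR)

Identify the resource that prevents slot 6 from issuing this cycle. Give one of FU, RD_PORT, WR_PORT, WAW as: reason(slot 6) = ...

reason(slot 6) = WR_PORT

#0 ALU src=r6,r6 dispatched  <A:2 Mu:2 Ld:1 B:1 rd:7 wr:2>
#1 ALU src=r1,r1 held:WAW  <A:2 Mu:2 Ld:1 B:1 rd:7 wr:2>
#2 BR src=r3,r2 dispatched  <A:2 Mu:2 Ld:1 B:0 rd:5 wr:2>
#3 MUL src=r4,r0 dispatched  <A:2 Mu:1 Ld:1 B:0 rd:3 wr:1>
#4 MUL src=r0,r0 dispatched  <A:2 Mu:0 Ld:1 B:0 rd:2 wr:0>
#5 BR src=- held:FU  <A:2 Mu:0 Ld:1 B:0 rd:2 wr:0>
#6 ALU src=r3,r4 held:WR_PORT  <A:2 Mu:0 Ld:1 B:0 rd:2 wr:0>
#7 BR src=r5,r2 held:FU  <A:2 Mu:0 Ld:1 B:0 rd:2 wr:0>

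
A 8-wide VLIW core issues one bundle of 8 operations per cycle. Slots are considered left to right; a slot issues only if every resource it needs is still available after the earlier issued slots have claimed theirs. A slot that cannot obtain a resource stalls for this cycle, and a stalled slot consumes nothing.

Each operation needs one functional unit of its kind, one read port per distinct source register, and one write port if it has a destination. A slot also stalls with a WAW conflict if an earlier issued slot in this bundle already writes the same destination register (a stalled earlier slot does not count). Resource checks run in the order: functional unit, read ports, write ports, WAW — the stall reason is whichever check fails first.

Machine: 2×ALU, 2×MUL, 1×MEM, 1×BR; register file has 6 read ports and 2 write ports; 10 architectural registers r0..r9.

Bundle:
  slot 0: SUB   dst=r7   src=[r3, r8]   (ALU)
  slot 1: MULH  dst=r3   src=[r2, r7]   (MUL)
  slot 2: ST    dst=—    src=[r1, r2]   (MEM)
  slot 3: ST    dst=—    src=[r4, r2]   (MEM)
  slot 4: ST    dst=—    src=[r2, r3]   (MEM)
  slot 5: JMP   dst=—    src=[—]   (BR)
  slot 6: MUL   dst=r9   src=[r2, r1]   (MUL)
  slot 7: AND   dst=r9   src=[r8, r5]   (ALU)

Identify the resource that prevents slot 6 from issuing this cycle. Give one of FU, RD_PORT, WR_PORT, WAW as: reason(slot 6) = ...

#0 ALU src=r3,r8 dispatched  <A:1 Mu:2 Ld:1 B:1 rd:4 wr:1>
#1 MUL src=r2,r7 dispatched  <A:1 Mu:1 Ld:1 B:1 rd:2 wr:0>
#2 MEM src=r1,r2 dispatched  <A:1 Mu:1 Ld:0 B:1 rd:0 wr:0>
#3 MEM src=r4,r2 held:FU  <A:1 Mu:1 Ld:0 B:1 rd:0 wr:0>
#4 MEM src=r2,r3 held:FU  <A:1 Mu:1 Ld:0 B:1 rd:0 wr:0>
#5 BR src=- dispatched  <A:1 Mu:1 Ld:0 B:0 rd:0 wr:0>
#6 MUL src=r2,r1 held:RD_PORT  <A:1 Mu:1 Ld:0 B:0 rd:0 wr:0>
#7 ALU src=r8,r5 held:RD_PORT  <A:1 Mu:1 Ld:0 B:0 rd:0 wr:0>

reason(slot 6) = RD_PORT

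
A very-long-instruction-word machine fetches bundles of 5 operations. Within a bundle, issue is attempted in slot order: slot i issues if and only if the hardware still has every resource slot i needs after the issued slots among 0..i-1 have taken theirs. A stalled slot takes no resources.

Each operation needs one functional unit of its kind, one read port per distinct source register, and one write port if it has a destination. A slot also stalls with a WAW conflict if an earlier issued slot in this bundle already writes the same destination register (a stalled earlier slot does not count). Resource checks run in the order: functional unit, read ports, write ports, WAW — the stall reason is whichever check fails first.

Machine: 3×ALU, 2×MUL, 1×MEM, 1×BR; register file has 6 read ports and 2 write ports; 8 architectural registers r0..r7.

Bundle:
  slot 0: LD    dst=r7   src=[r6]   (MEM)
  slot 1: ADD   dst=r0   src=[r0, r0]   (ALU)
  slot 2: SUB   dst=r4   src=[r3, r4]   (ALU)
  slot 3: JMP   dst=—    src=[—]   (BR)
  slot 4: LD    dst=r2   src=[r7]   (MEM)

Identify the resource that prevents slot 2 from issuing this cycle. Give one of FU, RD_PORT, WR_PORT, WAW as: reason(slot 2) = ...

#0 MEM src=r6 dispatched  <A:3 Mu:2 Ld:0 B:1 rd:5 wr:1>
#1 ALU src=r0,r0 dispatched  <A:2 Mu:2 Ld:0 B:1 rd:4 wr:0>
#2 ALU src=r3,r4 held:WR_PORT  <A:2 Mu:2 Ld:0 B:1 rd:4 wr:0>
#3 BR src=- dispatched  <A:2 Mu:2 Ld:0 B:0 rd:4 wr:0>
#4 MEM src=r7 held:FU  <A:2 Mu:2 Ld:0 B:0 rd:4 wr:0>

reason(slot 2) = WR_PORT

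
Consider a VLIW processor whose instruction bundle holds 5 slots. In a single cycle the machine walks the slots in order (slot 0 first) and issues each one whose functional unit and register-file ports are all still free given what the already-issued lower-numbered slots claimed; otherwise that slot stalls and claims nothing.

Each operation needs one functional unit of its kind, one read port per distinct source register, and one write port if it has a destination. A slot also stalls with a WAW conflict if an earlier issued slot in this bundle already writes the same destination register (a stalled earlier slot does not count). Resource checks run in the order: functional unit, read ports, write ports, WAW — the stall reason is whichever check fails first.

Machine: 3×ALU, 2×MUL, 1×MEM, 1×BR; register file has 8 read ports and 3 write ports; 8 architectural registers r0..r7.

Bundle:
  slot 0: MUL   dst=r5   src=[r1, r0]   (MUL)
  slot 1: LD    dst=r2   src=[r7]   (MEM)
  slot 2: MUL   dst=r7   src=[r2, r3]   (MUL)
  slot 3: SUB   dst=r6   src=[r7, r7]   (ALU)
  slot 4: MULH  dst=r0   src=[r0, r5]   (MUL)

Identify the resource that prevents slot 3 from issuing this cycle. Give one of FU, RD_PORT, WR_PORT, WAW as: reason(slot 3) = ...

reason(slot 3) = WR_PORT

slot 0 (MUL): ISSUE — free A3,Mu1,Ld1,B1 rp6 wp2
slot 1 (MEM): ISSUE — free A3,Mu1,Ld0,B1 rp5 wp1
slot 2 (MUL): ISSUE — free A3,Mu0,Ld0,B1 rp3 wp0
slot 3 (ALU): stall WR_PORT — free A3,Mu0,Ld0,B1 rp3 wp0
slot 4 (MUL): stall FU — free A3,Mu0,Ld0,B1 rp3 wp0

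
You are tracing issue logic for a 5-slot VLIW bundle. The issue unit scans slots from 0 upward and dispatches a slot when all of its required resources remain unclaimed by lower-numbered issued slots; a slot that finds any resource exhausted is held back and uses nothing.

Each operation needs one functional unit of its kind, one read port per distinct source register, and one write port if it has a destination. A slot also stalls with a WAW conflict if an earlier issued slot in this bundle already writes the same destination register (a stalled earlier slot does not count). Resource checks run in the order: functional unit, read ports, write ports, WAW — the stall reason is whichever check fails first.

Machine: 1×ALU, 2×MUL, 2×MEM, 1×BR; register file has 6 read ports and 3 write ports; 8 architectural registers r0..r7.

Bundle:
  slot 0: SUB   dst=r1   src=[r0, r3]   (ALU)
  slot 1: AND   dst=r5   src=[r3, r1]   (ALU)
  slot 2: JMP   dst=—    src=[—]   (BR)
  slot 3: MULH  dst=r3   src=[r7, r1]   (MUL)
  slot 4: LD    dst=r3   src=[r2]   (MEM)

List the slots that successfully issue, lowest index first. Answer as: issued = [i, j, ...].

issued = [0, 2, 3]

#0 ALU src=r0,r3 dispatched  <A:0 Mu:2 Ld:2 B:1 rd:4 wr:2>
#1 ALU src=r3,r1 held:FU  <A:0 Mu:2 Ld:2 B:1 rd:4 wr:2>
#2 BR src=- dispatched  <A:0 Mu:2 Ld:2 B:0 rd:4 wr:2>
#3 MUL src=r7,r1 dispatched  <A:0 Mu:1 Ld:2 B:0 rd:2 wr:1>
#4 MEM src=r2 held:WAW  <A:0 Mu:1 Ld:2 B:0 rd:2 wr:1>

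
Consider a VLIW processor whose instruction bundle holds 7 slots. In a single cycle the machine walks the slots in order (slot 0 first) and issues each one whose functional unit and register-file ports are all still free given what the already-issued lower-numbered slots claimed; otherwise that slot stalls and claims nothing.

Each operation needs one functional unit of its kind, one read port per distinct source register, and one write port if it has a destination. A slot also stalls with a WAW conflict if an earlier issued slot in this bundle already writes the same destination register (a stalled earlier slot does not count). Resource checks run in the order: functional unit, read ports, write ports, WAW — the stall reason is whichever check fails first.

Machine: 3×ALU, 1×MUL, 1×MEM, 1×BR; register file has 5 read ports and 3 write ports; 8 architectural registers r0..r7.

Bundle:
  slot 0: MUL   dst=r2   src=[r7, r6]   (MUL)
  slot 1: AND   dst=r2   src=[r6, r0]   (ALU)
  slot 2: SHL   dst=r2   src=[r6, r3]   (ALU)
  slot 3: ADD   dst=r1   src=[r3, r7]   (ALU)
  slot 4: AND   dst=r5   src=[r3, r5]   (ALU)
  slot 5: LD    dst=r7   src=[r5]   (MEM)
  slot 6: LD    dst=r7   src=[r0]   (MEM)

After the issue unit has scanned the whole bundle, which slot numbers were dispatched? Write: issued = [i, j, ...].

  0. MUL→r2 ⇒ go  {3A/0Mu/1Ld/1B | 3r 2w}
  1. ALU→r2 ⇒ no(WAW)  {3A/0Mu/1Ld/1B | 3r 2w}
  2. ALU→r2 ⇒ no(WAW)  {3A/0Mu/1Ld/1B | 3r 2w}
  3. ALU→r1 ⇒ go  {2A/0Mu/1Ld/1B | 1r 1w}
  4. ALU→r5 ⇒ no(RD_PORT)  {2A/0Mu/1Ld/1B | 1r 1w}
  5. MEM→r7 ⇒ go  {2A/0Mu/0Ld/1B | 0r 0w}
  6. MEM→r7 ⇒ no(FU)  {2A/0Mu/0Ld/1B | 0r 0w}

issued = [0, 3, 5]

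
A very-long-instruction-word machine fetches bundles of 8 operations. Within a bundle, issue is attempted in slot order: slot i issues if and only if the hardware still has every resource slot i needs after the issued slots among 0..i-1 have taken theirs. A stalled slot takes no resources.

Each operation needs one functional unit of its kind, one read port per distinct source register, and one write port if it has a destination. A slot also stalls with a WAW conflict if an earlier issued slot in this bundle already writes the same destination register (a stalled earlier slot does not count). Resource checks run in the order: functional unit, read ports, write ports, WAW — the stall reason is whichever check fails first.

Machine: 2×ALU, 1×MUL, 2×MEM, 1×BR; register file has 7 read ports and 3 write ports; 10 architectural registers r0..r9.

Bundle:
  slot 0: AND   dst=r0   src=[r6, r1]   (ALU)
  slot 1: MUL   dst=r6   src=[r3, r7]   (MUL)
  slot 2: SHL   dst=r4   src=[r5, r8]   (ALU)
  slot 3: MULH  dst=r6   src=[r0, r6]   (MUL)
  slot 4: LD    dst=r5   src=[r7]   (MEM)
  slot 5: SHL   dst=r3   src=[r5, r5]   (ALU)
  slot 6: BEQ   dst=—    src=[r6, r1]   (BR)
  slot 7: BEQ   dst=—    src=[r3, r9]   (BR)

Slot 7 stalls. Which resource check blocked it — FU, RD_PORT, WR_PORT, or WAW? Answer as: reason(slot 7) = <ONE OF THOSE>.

reason(slot 7) = RD_PORT

#0 ALU src=r6,r1 dispatched  <A:1 Mu:1 Ld:2 B:1 rd:5 wr:2>
#1 MUL src=r3,r7 dispatched  <A:1 Mu:0 Ld:2 B:1 rd:3 wr:1>
#2 ALU src=r5,r8 dispatched  <A:0 Mu:0 Ld:2 B:1 rd:1 wr:0>
#3 MUL src=r0,r6 held:FU  <A:0 Mu:0 Ld:2 B:1 rd:1 wr:0>
#4 MEM src=r7 held:WR_PORT  <A:0 Mu:0 Ld:2 B:1 rd:1 wr:0>
#5 ALU src=r5,r5 held:FU  <A:0 Mu:0 Ld:2 B:1 rd:1 wr:0>
#6 BR src=r6,r1 held:RD_PORT  <A:0 Mu:0 Ld:2 B:1 rd:1 wr:0>
#7 BR src=r3,r9 held:RD_PORT  <A:0 Mu:0 Ld:2 B:1 rd:1 wr:0>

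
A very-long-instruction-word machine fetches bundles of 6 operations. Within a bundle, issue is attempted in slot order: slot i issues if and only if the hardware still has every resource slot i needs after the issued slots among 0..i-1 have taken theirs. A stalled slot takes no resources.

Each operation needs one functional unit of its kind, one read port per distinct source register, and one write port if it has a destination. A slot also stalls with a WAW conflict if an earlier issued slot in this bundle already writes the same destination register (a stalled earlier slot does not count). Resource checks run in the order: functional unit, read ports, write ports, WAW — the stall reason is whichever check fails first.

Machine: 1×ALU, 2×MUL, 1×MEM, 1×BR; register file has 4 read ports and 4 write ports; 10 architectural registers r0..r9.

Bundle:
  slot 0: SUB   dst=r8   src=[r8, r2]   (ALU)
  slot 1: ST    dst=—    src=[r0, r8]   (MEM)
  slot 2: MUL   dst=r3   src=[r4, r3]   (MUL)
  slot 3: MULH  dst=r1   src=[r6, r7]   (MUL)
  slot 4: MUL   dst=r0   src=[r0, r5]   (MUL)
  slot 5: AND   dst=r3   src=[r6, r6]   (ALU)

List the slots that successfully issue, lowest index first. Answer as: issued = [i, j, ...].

  0. ALU→r8 ⇒ go  {0A/2Mu/1Ld/1B | 2r 3w}
  1. MEM ⇒ go  {0A/2Mu/0Ld/1B | 0r 3w}
  2. MUL→r3 ⇒ no(RD_PORT)  {0A/2Mu/0Ld/1B | 0r 3w}
  3. MUL→r1 ⇒ no(RD_PORT)  {0A/2Mu/0Ld/1B | 0r 3w}
  4. MUL→r0 ⇒ no(RD_PORT)  {0A/2Mu/0Ld/1B | 0r 3w}
  5. ALU→r3 ⇒ no(FU)  {0A/2Mu/0Ld/1B | 0r 3w}

issued = [0, 1]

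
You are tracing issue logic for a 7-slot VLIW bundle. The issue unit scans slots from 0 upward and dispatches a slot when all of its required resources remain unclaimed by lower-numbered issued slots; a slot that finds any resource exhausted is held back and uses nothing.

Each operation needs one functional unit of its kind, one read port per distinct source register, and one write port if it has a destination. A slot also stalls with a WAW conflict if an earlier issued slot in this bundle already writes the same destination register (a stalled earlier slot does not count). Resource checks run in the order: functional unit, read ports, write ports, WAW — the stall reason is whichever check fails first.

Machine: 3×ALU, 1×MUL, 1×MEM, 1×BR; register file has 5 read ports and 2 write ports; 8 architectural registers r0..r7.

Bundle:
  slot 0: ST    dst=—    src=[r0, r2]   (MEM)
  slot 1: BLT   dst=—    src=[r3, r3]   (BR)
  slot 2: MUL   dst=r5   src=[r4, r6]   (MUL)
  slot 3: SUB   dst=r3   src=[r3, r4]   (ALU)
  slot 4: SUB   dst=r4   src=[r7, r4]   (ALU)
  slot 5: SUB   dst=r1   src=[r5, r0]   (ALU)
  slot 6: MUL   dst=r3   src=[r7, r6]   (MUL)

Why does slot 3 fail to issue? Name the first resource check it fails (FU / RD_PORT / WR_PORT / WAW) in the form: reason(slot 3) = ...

slot 0 (MEM): ISSUE — free A3,Mu1,Ld0,B1 rp3 wp2
slot 1 (BR): ISSUE — free A3,Mu1,Ld0,B0 rp2 wp2
slot 2 (MUL): ISSUE — free A3,Mu0,Ld0,B0 rp0 wp1
slot 3 (ALU): stall RD_PORT — free A3,Mu0,Ld0,B0 rp0 wp1
slot 4 (ALU): stall RD_PORT — free A3,Mu0,Ld0,B0 rp0 wp1
slot 5 (ALU): stall RD_PORT — free A3,Mu0,Ld0,B0 rp0 wp1
slot 6 (MUL): stall FU — free A3,Mu0,Ld0,B0 rp0 wp1

reason(slot 3) = RD_PORT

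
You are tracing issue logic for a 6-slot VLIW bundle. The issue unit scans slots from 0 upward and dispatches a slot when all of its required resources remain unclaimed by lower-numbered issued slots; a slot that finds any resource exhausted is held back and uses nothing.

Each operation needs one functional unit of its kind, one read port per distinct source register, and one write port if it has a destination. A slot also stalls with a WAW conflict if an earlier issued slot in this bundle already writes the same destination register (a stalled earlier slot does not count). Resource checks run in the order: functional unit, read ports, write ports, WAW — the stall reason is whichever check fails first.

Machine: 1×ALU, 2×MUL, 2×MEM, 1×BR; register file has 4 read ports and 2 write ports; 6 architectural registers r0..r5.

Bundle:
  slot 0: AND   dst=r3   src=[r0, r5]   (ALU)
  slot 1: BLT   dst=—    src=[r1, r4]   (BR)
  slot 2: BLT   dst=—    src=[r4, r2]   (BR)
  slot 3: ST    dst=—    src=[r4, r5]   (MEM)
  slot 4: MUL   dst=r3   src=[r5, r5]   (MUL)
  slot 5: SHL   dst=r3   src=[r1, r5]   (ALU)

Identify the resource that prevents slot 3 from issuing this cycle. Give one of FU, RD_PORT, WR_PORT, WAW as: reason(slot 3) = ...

[0] ALU needs rd=2 wr=1: ok; after: ALU=0 MUL=2 MEM=2 BR=1, R=2, W=1
[1] BR needs rd=2 wr=0: ok; after: ALU=0 MUL=2 MEM=2 BR=0, R=0, W=1
[2] BR needs rd=2 wr=0: FU; after: ALU=0 MUL=2 MEM=2 BR=0, R=0, W=1
[3] MEM needs rd=2 wr=0: RD_PORT; after: ALU=0 MUL=2 MEM=2 BR=0, R=0, W=1
[4] MUL needs rd=1 wr=1: RD_PORT; after: ALU=0 MUL=2 MEM=2 BR=0, R=0, W=1
[5] ALU needs rd=2 wr=1: FU; after: ALU=0 MUL=2 MEM=2 BR=0, R=0, W=1

reason(slot 3) = RD_PORT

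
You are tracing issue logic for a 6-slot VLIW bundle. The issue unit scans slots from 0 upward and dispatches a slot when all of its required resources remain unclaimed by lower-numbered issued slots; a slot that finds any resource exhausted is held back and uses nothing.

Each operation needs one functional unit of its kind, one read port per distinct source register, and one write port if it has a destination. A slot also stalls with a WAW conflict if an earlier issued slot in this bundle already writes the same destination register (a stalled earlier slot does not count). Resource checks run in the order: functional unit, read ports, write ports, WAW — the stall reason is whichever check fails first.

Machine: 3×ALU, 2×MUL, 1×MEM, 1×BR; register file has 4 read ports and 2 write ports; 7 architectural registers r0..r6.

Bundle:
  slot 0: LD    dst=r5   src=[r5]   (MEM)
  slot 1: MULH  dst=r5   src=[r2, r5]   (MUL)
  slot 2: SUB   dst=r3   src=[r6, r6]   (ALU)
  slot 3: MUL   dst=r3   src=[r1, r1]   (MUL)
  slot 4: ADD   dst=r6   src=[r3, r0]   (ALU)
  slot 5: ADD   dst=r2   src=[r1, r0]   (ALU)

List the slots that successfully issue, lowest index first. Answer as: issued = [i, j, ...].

issued = [0, 2]

#0 MEM src=r5 dispatched  <A:3 Mu:2 Ld:0 B:1 rd:3 wr:1>
#1 MUL src=r2,r5 held:WAW  <A:3 Mu:2 Ld:0 B:1 rd:3 wr:1>
#2 ALU src=r6,r6 dispatched  <A:2 Mu:2 Ld:0 B:1 rd:2 wr:0>
#3 MUL src=r1,r1 held:WR_PORT  <A:2 Mu:2 Ld:0 B:1 rd:2 wr:0>
#4 ALU src=r3,r0 held:WR_PORT  <A:2 Mu:2 Ld:0 B:1 rd:2 wr:0>
#5 ALU src=r1,r0 held:WR_PORT  <A:2 Mu:2 Ld:0 B:1 rd:2 wr:0>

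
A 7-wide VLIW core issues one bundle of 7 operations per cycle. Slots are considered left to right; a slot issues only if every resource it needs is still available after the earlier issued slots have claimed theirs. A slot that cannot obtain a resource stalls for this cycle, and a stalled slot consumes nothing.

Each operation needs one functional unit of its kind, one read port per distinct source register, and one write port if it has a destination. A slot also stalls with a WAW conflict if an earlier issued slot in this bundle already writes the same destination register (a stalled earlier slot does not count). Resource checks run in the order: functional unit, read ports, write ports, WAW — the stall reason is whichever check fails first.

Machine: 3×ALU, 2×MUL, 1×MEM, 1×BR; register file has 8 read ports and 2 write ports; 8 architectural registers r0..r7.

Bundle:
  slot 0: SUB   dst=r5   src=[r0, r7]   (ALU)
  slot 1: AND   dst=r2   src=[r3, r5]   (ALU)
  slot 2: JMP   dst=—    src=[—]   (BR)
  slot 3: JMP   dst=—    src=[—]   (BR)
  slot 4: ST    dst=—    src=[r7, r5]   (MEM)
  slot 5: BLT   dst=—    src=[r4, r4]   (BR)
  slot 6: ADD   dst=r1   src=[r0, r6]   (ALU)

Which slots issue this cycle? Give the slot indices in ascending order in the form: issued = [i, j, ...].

  0. ALU→r5 ⇒ go  {2A/2Mu/1Ld/1B | 6r 1w}
  1. ALU→r2 ⇒ go  {1A/2Mu/1Ld/1B | 4r 0w}
  2. BR ⇒ go  {1A/2Mu/1Ld/0B | 4r 0w}
  3. BR ⇒ no(FU)  {1A/2Mu/1Ld/0B | 4r 0w}
  4. MEM ⇒ go  {1A/2Mu/0Ld/0B | 2r 0w}
  5. BR ⇒ no(FU)  {1A/2Mu/0Ld/0B | 2r 0w}
  6. ALU→r1 ⇒ no(WR_PORT)  {1A/2Mu/0Ld/0B | 2r 0w}

issued = [0, 1, 2, 4]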